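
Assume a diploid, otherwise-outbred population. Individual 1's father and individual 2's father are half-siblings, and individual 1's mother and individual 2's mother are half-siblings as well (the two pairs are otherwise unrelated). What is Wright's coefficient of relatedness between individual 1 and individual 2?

With two independent routes of shared ancestry, r is the sum of the two contributions.
Individual 1 and individual 2 are related in two ways: half first cousins through their fathers (r = 1/16) and half first cousins through their mothers (r = 1/16).
r = 1/16 + 1/16 = 0.125.

0.125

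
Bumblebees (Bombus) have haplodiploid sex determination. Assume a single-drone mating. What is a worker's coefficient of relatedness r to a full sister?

0.75

Haplodiploid full sisters inherit their father's entire haploid genome identically (contributing 1/2) and on average half of their mother's contribution (1/2 · 1/2 = 1/4); r = 1/2 + 1/4 = 3/4.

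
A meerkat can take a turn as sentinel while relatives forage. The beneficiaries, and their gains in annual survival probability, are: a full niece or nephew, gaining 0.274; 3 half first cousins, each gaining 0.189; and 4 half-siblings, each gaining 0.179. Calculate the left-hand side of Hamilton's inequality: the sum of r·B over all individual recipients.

0.2829375

r to a full niece or nephew = 0.25 (full aunt/uncle↔niece/nephew: two paths of length 3 through the shared grandparent pair: r = 2·(1/2)^3 = 1/4).
r to a half first cousin = 0.0625 (half first cousins share one grandparent — one path of length 4: r = (1/2)^4 = 1/16).
r to a half-sibling = 1/4 (half-sibs share one parent — one path of length 2: r = (1/2)^2 = 1/4).
Summing one r·B term per recipient: 1·0.25·0.274 + 3·0.0625·0.189 + 4·0.25·0.179 = 0.2829375.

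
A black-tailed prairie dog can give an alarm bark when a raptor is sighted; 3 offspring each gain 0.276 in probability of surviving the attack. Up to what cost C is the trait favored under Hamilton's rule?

r to an offspring = 1/2 (one parent–offspring link: r = (1/2)^1 = 1/2).
Hamilton's rule: n·r·B > C, so the trait is favored while C < n·r·B = 3·0.5·0.276 = 0.414.

0.414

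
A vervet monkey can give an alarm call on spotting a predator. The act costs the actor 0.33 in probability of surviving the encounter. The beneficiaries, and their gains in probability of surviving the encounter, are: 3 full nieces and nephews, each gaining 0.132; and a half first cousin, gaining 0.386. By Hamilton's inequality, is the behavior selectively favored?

Hamilton's rule: the trait is favored when the sum of r·B over every recipient exceeds the actor's cost C.
r to a full niece or nephew = 1/4 (full aunt/uncle↔niece/nephew: two paths of length 3 through the shared grandparent pair: r = 2·(1/2)^3 = 1/4).
r to a half first cousin = 1/16 (half first cousins share one grandparent — one path of length 4: r = (1/2)^4 = 1/16).
Summing one r·B term per recipient: 3·0.25·0.132 + 1·0.0625·0.386 = 0.123125.
0.123125 < 0.33: the indirect benefit is less than the cost.

No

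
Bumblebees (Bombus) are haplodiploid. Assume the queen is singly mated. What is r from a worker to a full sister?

Haplodiploid full sisters inherit their father's entire haploid genome identically (contributing 1/2) and on average half of their mother's contribution (1/2 · 1/2 = 1/4); r = 1/2 + 1/4 = 3/4.

0.75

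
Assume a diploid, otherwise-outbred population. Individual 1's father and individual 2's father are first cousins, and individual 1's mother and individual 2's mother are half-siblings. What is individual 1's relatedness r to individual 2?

0.09375

With two independent routes of shared ancestry, r is the sum of the two contributions.
Individual 1 and individual 2 are related in two ways: second cousins through their fathers (r = 1/32) and half first cousins through their mothers (r = 1/16).
r = 1/32 + 1/16 = 3/32 = 0.09375.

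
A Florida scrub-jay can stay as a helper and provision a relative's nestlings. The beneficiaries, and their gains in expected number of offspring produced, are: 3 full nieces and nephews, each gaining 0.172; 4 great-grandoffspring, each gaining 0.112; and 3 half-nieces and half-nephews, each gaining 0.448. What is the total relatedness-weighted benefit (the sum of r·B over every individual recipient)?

0.353

r to a full niece or nephew = 1/4 (full aunt/uncle↔niece/nephew: two paths of length 3 through the shared grandparent pair: r = 2·(1/2)^3 = 1/4).
r to a great-grandoffspring = 1/8 (three parent–offspring links: r = (1/2)^3 = 1/8).
r to a half-niece or half-nephew = 1/8 (half-aunt/uncle↔niece/nephew: one path of length 3: r = (1/2)^3 = 1/8).
Summing one r·B term per recipient: 3·0.25·0.172 + 4·0.125·0.112 + 3·0.125·0.448 = 0.353.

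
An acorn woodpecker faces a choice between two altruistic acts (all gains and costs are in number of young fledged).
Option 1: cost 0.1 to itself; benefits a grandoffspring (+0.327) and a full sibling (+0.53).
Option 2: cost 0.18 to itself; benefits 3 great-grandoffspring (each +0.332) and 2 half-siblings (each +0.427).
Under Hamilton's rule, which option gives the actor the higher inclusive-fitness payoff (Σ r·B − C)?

Option 1: r to a grandoffspring = 0.25.
Option 1: r to a full sibling = 0.5.
Option 1: Σ r·B − C = (1·0.25·0.327 + 1·0.5·0.53) − 0.1 = 0.24675.
Option 2: r to a great-grandoffspring = 0.125.
Option 2: r to a half-sibling = 0.25.
Option 2: Σ r·B − C = (3·0.125·0.332 + 2·0.25·0.427) − 0.18 = 0.158.
Option 1 has the higher net inclusive-fitness payoff.

Option 1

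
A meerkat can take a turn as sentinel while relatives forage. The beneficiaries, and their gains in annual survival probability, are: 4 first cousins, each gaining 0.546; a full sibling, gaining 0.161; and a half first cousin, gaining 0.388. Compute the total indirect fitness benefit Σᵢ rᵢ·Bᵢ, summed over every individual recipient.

r to a first cousin = 1/8 (first cousins share one grandparent pair — two paths of length 4: r = 2·(1/2)^4 = 1/8).
r to a full sibling = 1/2 (full sibs share both parents — two paths of length 2: r = 2·(1/2)^2 = 1/2).
r to a half first cousin = 0.0625 (half first cousins share one grandparent — one path of length 4: r = (1/2)^4 = 1/16).
Summing one r·B term per recipient: 4·0.125·0.546 + 1·0.5·0.161 + 1·0.0625·0.388 = 0.37775.

0.37775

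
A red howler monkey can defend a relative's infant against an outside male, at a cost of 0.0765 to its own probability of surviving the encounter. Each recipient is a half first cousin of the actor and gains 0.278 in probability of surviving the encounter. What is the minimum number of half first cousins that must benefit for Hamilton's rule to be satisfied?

5

r to a half first cousin = 1/16 (half first cousins share one grandparent — one path of length 4: r = (1/2)^4 = 1/16).
Hamilton's rule: n·r·B > C  ⇒  n > C/(r·B) = 0.0765/(0.0625·0.278) = 4.403.
The smallest integer exceeding 4.403 is 5.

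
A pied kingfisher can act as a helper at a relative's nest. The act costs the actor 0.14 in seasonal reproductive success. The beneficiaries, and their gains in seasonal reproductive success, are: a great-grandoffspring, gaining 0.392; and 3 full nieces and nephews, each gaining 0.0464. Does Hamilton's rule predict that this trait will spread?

Hamilton's rule: the trait is favored when the sum of r·B over every recipient exceeds the actor's cost C.
r to a great-grandoffspring = 0.125 (three parent–offspring links: r = (1/2)^3 = 1/8).
r to a full niece or nephew = 1/4 (full aunt/uncle↔niece/nephew: two paths of length 3 through the shared grandparent pair: r = 2·(1/2)^3 = 1/4).
Summing one r·B term per recipient: 1·0.125·0.392 + 3·0.25·0.0464 = 0.0838.
0.0838 < 0.14: the indirect benefit is less than the cost.

No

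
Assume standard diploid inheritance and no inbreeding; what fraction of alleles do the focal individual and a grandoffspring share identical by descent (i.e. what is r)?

Two parent–offspring links: r = (1/2)^2 = 1/4.

0.25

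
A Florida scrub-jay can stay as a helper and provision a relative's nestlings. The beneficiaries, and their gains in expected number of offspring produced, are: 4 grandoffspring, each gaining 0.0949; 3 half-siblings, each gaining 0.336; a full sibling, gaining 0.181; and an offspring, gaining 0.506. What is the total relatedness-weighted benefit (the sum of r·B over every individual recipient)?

0.6904

r to a grandoffspring = 1/4 (two parent–offspring links: r = (1/2)^2 = 1/4).
r to a half-sibling = 1/4 (half-sibs share one parent — one path of length 2: r = (1/2)^2 = 1/4).
r to a full sibling = 1/2 (full sibs share both parents — two paths of length 2: r = 2·(1/2)^2 = 1/2).
r to an offspring = 0.5 (one parent–offspring link: r = (1/2)^1 = 1/2).
Summing one r·B term per recipient: 4·0.25·0.0949 + 3·0.25·0.336 + 1·0.5·0.181 + 1·0.5·0.506 = 0.6904.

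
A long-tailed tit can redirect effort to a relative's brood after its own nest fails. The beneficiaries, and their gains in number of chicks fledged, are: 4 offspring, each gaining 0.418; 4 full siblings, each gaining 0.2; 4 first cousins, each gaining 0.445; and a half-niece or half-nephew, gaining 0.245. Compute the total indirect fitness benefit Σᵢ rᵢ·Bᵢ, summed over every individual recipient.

r to an offspring = 1/2 (one parent–offspring link: r = (1/2)^1 = 1/2).
r to a full sibling = 0.5 (full sibs share both parents — two paths of length 2: r = 2·(1/2)^2 = 1/2).
r to a first cousin = 1/8 (first cousins share one grandparent pair — two paths of length 4: r = 2·(1/2)^4 = 1/8).
r to a half-niece or half-nephew = 0.125 (half-aunt/uncle↔niece/nephew: one path of length 3: r = (1/2)^3 = 1/8).
Summing one r·B term per recipient: 4·0.5·0.418 + 4·0.5·0.2 + 4·0.125·0.445 + 1·0.125·0.245 = 1.489125.

1.489125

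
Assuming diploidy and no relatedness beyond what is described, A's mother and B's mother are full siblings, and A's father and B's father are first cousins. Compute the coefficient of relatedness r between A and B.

0.15625

With two independent routes of shared ancestry, r is the sum of the two contributions.
A and B are related in two ways: first cousins through their mothers (r = 1/8) and second cousins through their fathers (r = 1/32).
r = 1/8 + 1/32 = 5/32 = 0.15625.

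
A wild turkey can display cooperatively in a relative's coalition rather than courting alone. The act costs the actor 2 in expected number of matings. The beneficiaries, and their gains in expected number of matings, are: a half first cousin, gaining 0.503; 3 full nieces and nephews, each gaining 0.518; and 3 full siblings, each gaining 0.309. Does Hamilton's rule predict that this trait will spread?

No

Hamilton's rule: the trait is favored when the sum of r·B over every recipient exceeds the actor's cost C.
r to a half first cousin = 0.0625 (half first cousins share one grandparent — one path of length 4: r = (1/2)^4 = 1/16).
r to a full niece or nephew = 0.25 (full aunt/uncle↔niece/nephew: two paths of length 3 through the shared grandparent pair: r = 2·(1/2)^3 = 1/4).
r to a full sibling = 1/2 (full sibs share both parents — two paths of length 2: r = 2·(1/2)^2 = 1/2).
Summing one r·B term per recipient: 1·0.0625·0.503 + 3·0.25·0.518 + 3·0.5·0.309 = 0.8834375.
0.8834375 < 2: the indirect benefit is less than the cost.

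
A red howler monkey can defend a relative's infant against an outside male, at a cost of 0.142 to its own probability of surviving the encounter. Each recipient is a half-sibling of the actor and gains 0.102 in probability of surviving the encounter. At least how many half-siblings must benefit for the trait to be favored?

r to a half-sibling = 1/4 (half-sibs share one parent — one path of length 2: r = (1/2)^2 = 1/4).
Hamilton's rule: n·r·B > C  ⇒  n > C/(r·B) = 0.142/(0.25·0.102) = 5.569.
The smallest integer exceeding 5.569 is 6.

6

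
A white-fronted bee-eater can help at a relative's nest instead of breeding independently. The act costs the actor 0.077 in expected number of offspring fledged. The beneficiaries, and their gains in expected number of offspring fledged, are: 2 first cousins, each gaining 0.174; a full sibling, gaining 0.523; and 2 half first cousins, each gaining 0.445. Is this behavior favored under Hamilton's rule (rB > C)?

Hamilton's rule: the trait is favored when the sum of r·B over every recipient exceeds the actor's cost C.
r to a first cousin = 0.125 (first cousins share one grandparent pair — two paths of length 4: r = 2·(1/2)^4 = 1/8).
r to a full sibling = 0.5 (full sibs share both parents — two paths of length 2: r = 2·(1/2)^2 = 1/2).
r to a half first cousin = 0.0625 (half first cousins share one grandparent — one path of length 4: r = (1/2)^4 = 1/16).
Summing one r·B term per recipient: 2·0.125·0.174 + 1·0.5·0.523 + 2·0.0625·0.445 = 0.360625.
0.360625 > 0.077: the indirect benefit exceeds the cost.

Yes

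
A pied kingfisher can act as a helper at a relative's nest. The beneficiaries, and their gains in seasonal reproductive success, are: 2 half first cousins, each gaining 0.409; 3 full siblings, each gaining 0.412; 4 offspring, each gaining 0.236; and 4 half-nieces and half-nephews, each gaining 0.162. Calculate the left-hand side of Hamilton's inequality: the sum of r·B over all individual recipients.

r to a half first cousin = 0.0625 (half first cousins share one grandparent — one path of length 4: r = (1/2)^4 = 1/16).
r to a full sibling = 1/2 (full sibs share both parents — two paths of length 2: r = 2·(1/2)^2 = 1/2).
r to an offspring = 1/2 (one parent–offspring link: r = (1/2)^1 = 1/2).
r to a half-niece or half-nephew = 1/8 (half-aunt/uncle↔niece/nephew: one path of length 3: r = (1/2)^3 = 1/8).
Summing one r·B term per recipient: 2·0.0625·0.409 + 3·0.5·0.412 + 4·0.5·0.236 + 4·0.125·0.162 = 1.222125.

1.222125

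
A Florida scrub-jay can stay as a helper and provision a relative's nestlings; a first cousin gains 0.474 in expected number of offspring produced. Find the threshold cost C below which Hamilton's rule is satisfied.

r to a first cousin = 0.125 (first cousins share one grandparent pair — two paths of length 4: r = 2·(1/2)^4 = 1/8).
Hamilton's rule: n·r·B > C, so the trait is favored while C < n·r·B = 1·0.125·0.474 = 0.05925.

0.05925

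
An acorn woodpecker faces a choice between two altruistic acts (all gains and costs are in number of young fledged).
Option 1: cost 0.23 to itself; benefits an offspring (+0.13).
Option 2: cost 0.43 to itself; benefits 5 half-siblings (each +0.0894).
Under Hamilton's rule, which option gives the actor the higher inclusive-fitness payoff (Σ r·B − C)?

Option 1

Option 1: r to an offspring = 0.5.
Option 1: Σ r·B − C = (1·0.5·0.13) − 0.23 = -0.165.
Option 2: r to a half-sibling = 0.25.
Option 2: Σ r·B − C = (5·0.25·0.0894) − 0.43 = -0.31825.
Option 1 has the higher net inclusive-fitness payoff.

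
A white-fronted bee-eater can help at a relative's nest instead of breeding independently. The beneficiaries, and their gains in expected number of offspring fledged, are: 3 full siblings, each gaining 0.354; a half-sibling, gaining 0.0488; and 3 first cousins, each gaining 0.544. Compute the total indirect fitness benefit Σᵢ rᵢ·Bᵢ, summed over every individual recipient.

0.7472

r to a full sibling = 0.5 (full sibs share both parents — two paths of length 2: r = 2·(1/2)^2 = 1/2).
r to a half-sibling = 1/4 (half-sibs share one parent — one path of length 2: r = (1/2)^2 = 1/4).
r to a first cousin = 0.125 (first cousins share one grandparent pair — two paths of length 4: r = 2·(1/2)^4 = 1/8).
Summing one r·B term per recipient: 3·0.5·0.354 + 1·0.25·0.0488 + 3·0.125·0.544 = 0.7472.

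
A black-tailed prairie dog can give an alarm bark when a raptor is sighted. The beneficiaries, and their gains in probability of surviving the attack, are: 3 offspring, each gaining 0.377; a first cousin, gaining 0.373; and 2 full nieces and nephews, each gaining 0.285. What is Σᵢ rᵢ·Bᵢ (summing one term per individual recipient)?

r to an offspring = 0.5 (one parent–offspring link: r = (1/2)^1 = 1/2).
r to a first cousin = 1/8 (first cousins share one grandparent pair — two paths of length 4: r = 2·(1/2)^4 = 1/8).
r to a full niece or nephew = 0.25 (full aunt/uncle↔niece/nephew: two paths of length 3 through the shared grandparent pair: r = 2·(1/2)^3 = 1/4).
Summing one r·B term per recipient: 3·0.5·0.377 + 1·0.125·0.373 + 2·0.25·0.285 = 0.754625.

0.754625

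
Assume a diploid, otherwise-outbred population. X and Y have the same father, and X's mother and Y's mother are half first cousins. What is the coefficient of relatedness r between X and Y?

Relatedness sums over independent paths through distinct common ancestors.
X and Y are related in two ways: half-sibs through their shared father (r = 1/4) and half second cousins through their mothers (r = 1/64).
r = 1/4 + 1/64 = 0.265625.

0.265625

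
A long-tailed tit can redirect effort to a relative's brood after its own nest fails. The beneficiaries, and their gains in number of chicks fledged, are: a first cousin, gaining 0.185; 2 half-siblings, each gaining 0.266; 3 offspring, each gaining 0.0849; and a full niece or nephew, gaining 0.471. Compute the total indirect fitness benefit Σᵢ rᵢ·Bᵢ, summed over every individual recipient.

0.401225

r to a first cousin = 0.125 (first cousins share one grandparent pair — two paths of length 4: r = 2·(1/2)^4 = 1/8).
r to a half-sibling = 0.25 (half-sibs share one parent — one path of length 2: r = (1/2)^2 = 1/4).
r to an offspring = 1/2 (one parent–offspring link: r = (1/2)^1 = 1/2).
r to a full niece or nephew = 1/4 (full aunt/uncle↔niece/nephew: two paths of length 3 through the shared grandparent pair: r = 2·(1/2)^3 = 1/4).
Summing one r·B term per recipient: 1·0.125·0.185 + 2·0.25·0.266 + 3·0.5·0.0849 + 1·0.25·0.471 = 0.401225.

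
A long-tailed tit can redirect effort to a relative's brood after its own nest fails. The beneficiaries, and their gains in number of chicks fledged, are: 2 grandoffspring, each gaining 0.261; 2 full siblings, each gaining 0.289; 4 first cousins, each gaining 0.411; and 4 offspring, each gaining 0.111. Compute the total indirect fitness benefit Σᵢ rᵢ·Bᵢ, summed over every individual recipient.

r to a grandoffspring = 1/4 (two parent–offspring links: r = (1/2)^2 = 1/4).
r to a full sibling = 1/2 (full sibs share both parents — two paths of length 2: r = 2·(1/2)^2 = 1/2).
r to a first cousin = 1/8 (first cousins share one grandparent pair — two paths of length 4: r = 2·(1/2)^4 = 1/8).
r to an offspring = 1/2 (one parent–offspring link: r = (1/2)^1 = 1/2).
Summing one r·B term per recipient: 2·0.25·0.261 + 2·0.5·0.289 + 4·0.125·0.411 + 4·0.5·0.111 = 0.847.

0.847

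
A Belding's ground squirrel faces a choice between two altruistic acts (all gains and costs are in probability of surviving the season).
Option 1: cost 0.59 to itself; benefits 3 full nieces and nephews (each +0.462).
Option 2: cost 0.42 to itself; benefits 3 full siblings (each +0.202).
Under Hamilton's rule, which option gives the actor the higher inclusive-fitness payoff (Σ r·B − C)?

Option 2

Option 1: r to a full niece or nephew = 0.25.
Option 1: Σ r·B − C = (3·0.25·0.462) − 0.59 = -0.2435.
Option 2: r to a full sibling = 0.5.
Option 2: Σ r·B − C = (3·0.5·0.202) − 0.42 = -0.117.
Option 2 has the higher net inclusive-fitness payoff.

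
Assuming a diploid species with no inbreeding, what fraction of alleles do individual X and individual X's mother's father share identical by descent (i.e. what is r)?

Each parent–offspring link contributes a factor of 1/2, and independent paths through distinct common ancestors add.
Two parent–offspring links: r = (1/2)^2 = 1/4.

0.25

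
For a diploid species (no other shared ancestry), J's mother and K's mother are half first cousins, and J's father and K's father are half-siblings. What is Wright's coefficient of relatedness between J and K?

0.078125

Wright's path rule: contributions from independent ancestry routes add.
J and K are related in two ways: half second cousins through their mothers (r = 1/64) and half first cousins through their fathers (r = 1/16).
r = 1/64 + 1/16 = 0.078125.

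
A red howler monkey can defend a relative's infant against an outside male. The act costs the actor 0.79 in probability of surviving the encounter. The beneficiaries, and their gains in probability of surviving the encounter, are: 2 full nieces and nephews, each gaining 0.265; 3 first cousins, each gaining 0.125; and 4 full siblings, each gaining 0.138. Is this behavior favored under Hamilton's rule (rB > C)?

No

Hamilton's rule: the trait is favored when the sum of r·B over every recipient exceeds the actor's cost C.
r to a full niece or nephew = 1/4 (full aunt/uncle↔niece/nephew: two paths of length 3 through the shared grandparent pair: r = 2·(1/2)^3 = 1/4).
r to a first cousin = 0.125 (first cousins share one grandparent pair — two paths of length 4: r = 2·(1/2)^4 = 1/8).
r to a full sibling = 0.5 (full sibs share both parents — two paths of length 2: r = 2·(1/2)^2 = 1/2).
Summing one r·B term per recipient: 2·0.25·0.265 + 3·0.125·0.125 + 4·0.5·0.138 = 0.455375.
0.455375 < 0.79: the indirect benefit is less than the cost.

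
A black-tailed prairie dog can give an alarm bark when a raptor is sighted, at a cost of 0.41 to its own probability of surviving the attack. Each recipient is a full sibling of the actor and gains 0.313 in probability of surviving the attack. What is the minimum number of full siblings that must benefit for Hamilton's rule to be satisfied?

3

r to a full sibling = 1/2 (full sibs share both parents — two paths of length 2: r = 2·(1/2)^2 = 1/2).
Hamilton's rule: n·r·B > C  ⇒  n > C/(r·B) = 0.41/(0.5·0.313) = 2.62.
The smallest integer exceeding 2.62 is 3.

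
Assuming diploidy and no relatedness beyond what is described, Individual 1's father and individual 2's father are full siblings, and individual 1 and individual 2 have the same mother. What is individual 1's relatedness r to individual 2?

Wright's path rule: contributions from independent ancestry routes add.
Individual 1 and individual 2 are related in two ways: first cousins through their fathers (r = 1/8) and half-sibs through their shared mother (r = 1/4).
r = 1/8 + 1/4 = 3/8 = 0.375.

0.375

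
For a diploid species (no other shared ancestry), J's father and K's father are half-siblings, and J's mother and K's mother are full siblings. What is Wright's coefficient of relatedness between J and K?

0.1875

Relatedness sums over independent paths through distinct common ancestors.
J and K are related in two ways: half first cousins through their fathers (r = 1/16) and first cousins through their mothers (r = 1/8).
r = 1/16 + 1/8 = 3/16 = 0.1875.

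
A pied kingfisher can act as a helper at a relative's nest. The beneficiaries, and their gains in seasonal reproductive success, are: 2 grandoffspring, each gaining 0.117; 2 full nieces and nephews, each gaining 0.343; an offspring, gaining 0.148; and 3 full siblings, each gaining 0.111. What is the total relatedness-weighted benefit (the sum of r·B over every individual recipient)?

0.4705

r to a grandoffspring = 0.25 (two parent–offspring links: r = (1/2)^2 = 1/4).
r to a full niece or nephew = 0.25 (full aunt/uncle↔niece/nephew: two paths of length 3 through the shared grandparent pair: r = 2·(1/2)^3 = 1/4).
r to an offspring = 0.5 (one parent–offspring link: r = (1/2)^1 = 1/2).
r to a full sibling = 1/2 (full sibs share both parents — two paths of length 2: r = 2·(1/2)^2 = 1/2).
Summing one r·B term per recipient: 2·0.25·0.117 + 2·0.25·0.343 + 1·0.5·0.148 + 3·0.5·0.111 = 0.4705.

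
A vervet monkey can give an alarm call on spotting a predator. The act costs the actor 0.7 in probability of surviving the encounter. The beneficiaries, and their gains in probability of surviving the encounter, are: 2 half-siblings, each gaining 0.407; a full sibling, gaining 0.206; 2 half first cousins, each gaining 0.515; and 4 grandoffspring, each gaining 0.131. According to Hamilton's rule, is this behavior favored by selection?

No

Hamilton's rule: the trait is favored when the sum of r·B over every recipient exceeds the actor's cost C.
r to a half-sibling = 0.25 (half-sibs share one parent — one path of length 2: r = (1/2)^2 = 1/4).
r to a full sibling = 1/2 (full sibs share both parents — two paths of length 2: r = 2·(1/2)^2 = 1/2).
r to a half first cousin = 0.0625 (half first cousins share one grandparent — one path of length 4: r = (1/2)^4 = 1/16).
r to a grandoffspring = 0.25 (two parent–offspring links: r = (1/2)^2 = 1/4).
Summing one r·B term per recipient: 2·0.25·0.407 + 1·0.5·0.206 + 2·0.0625·0.515 + 4·0.25·0.131 = 0.501875.
0.501875 < 0.7: the indirect benefit is less than the cost.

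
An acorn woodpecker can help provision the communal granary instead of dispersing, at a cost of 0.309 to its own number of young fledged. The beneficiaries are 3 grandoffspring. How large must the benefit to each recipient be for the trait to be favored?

0.412

r to a grandoffspring = 1/4 (two parent–offspring links: r = (1/2)^2 = 1/4).
Hamilton's rule with n recipients of equal r: n·r·B > C, so B > C/(n·r) = 0.309/(3·0.25) = 0.412.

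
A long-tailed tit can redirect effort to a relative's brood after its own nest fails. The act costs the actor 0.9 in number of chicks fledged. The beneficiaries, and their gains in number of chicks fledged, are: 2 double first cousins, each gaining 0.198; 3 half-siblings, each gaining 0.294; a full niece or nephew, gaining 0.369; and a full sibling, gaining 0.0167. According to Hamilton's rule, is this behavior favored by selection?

No

Hamilton's rule: the trait is favored when the sum of r·B over every recipient exceeds the actor's cost C.
r to a double first cousin = 1/4 (double first cousins share both grandparent pairs — four paths of length 4: r = 4·(1/2)^4 = 1/4).
r to a half-sibling = 1/4 (half-sibs share one parent — one path of length 2: r = (1/2)^2 = 1/4).
r to a full niece or nephew = 1/4 (full aunt/uncle↔niece/nephew: two paths of length 3 through the shared grandparent pair: r = 2·(1/2)^3 = 1/4).
r to a full sibling = 1/2 (full sibs share both parents — two paths of length 2: r = 2·(1/2)^2 = 1/2).
Summing one r·B term per recipient: 2·0.25·0.198 + 3·0.25·0.294 + 1·0.25·0.369 + 1·0.5·0.0167 = 0.4201.
0.4201 < 0.9: the indirect benefit is less than the cost.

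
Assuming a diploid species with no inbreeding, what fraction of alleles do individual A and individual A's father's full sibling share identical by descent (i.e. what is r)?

Each parent–offspring link contributes a factor of 1/2, and independent paths through distinct common ancestors add.
Full aunt/uncle↔niece/nephew: two paths of length 3 through the shared grandparent pair: r = 2·(1/2)^3 = 1/4.

0.25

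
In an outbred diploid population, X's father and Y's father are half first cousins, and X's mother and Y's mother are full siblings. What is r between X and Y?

Wright's path rule: contributions from independent ancestry routes add.
X and Y are related in two ways: half second cousins through their fathers (r = 1/64) and first cousins through their mothers (r = 1/8).
r = 1/64 + 1/8 = 0.140625.

0.140625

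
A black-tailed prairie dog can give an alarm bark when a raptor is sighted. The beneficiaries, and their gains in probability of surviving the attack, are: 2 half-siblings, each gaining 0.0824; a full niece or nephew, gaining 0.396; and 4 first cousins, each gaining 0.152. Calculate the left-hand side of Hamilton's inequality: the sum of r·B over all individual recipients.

0.2162

r to a half-sibling = 1/4 (half-sibs share one parent — one path of length 2: r = (1/2)^2 = 1/4).
r to a full niece or nephew = 1/4 (full aunt/uncle↔niece/nephew: two paths of length 3 through the shared grandparent pair: r = 2·(1/2)^3 = 1/4).
r to a first cousin = 1/8 (first cousins share one grandparent pair — two paths of length 4: r = 2·(1/2)^4 = 1/8).
Summing one r·B term per recipient: 2·0.25·0.0824 + 1·0.25·0.396 + 4·0.125·0.152 = 0.2162.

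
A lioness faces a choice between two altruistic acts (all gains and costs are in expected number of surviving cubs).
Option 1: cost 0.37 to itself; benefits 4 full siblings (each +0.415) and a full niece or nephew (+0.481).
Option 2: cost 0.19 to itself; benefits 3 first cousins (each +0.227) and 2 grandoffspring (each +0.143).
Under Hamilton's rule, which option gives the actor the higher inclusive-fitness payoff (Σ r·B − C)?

Option 1

Option 1: r to a full sibling = 0.5.
Option 1: r to a full niece or nephew = 0.25.
Option 1: Σ r·B − C = (4·0.5·0.415 + 1·0.25·0.481) − 0.37 = 0.58025.
Option 2: r to a first cousin = 0.125.
Option 2: r to a grandoffspring = 0.25.
Option 2: Σ r·B − C = (3·0.125·0.227 + 2·0.25·0.143) − 0.19 = -0.033375.
Option 1 has the higher net inclusive-fitness payoff.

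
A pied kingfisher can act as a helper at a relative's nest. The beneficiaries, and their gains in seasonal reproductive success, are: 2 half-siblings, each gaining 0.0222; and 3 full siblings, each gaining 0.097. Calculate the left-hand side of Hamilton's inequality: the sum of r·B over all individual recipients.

0.1566

r to a half-sibling = 1/4 (half-sibs share one parent — one path of length 2: r = (1/2)^2 = 1/4).
r to a full sibling = 0.5 (full sibs share both parents — two paths of length 2: r = 2·(1/2)^2 = 1/2).
Summing one r·B term per recipient: 2·0.25·0.0222 + 3·0.5·0.097 = 0.1566.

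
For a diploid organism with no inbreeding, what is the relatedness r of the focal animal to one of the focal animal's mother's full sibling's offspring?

0.125

Each parent–offspring link contributes a factor of 1/2, and independent paths through distinct common ancestors add.
First cousins share one grandparent pair — two paths of length 4: r = 2·(1/2)^4 = 1/8.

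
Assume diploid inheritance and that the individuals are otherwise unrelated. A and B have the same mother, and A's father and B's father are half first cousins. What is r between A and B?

0.265625

With two independent routes of shared ancestry, r is the sum of the two contributions.
A and B are related in two ways: half-sibs through their shared mother (r = 1/4) and half second cousins through their fathers (r = 1/64).
r = 1/4 + 1/64 = 17/64 = 0.265625.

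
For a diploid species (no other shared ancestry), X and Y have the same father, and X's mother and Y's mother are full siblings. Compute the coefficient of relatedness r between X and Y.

Wright's path rule: contributions from independent ancestry routes add.
X and Y are related in two ways: half-sibs through their shared father (r = 1/4) and first cousins through their mothers (r = 1/8).
r = 1/4 + 1/8 = 3/8 = 0.375.

0.375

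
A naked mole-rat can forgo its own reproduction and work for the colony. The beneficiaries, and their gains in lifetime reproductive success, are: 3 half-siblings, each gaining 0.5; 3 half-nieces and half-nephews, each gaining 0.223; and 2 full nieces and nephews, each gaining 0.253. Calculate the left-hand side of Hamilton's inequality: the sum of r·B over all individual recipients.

0.585125

r to a half-sibling = 1/4 (half-sibs share one parent — one path of length 2: r = (1/2)^2 = 1/4).
r to a half-niece or half-nephew = 0.125 (half-aunt/uncle↔niece/nephew: one path of length 3: r = (1/2)^3 = 1/8).
r to a full niece or nephew = 0.25 (full aunt/uncle↔niece/nephew: two paths of length 3 through the shared grandparent pair: r = 2·(1/2)^3 = 1/4).
Summing one r·B term per recipient: 3·0.25·0.5 + 3·0.125·0.223 + 2·0.25·0.253 = 0.585125.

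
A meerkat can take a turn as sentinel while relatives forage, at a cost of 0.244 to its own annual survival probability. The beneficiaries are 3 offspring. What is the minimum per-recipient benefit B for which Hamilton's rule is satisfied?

r to an offspring = 0.5 (one parent–offspring link: r = (1/2)^1 = 1/2).
Hamilton's rule with n recipients of equal r: n·r·B > C, so B > C/(n·r) = 0.244/(3·0.5) = 0.1627.

0.1627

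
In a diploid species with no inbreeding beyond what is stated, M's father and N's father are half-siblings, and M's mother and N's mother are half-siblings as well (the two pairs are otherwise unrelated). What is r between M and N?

With two independent routes of shared ancestry, r is the sum of the two contributions.
M and N are related in two ways: half first cousins through their fathers (r = 1/16) and half first cousins through their mothers (r = 1/16).
r = 1/16 + 1/16 = 0.125.

0.125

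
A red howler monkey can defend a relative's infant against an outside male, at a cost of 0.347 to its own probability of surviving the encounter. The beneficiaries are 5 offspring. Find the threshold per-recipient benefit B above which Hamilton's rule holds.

0.1388

r to an offspring = 1/2 (one parent–offspring link: r = (1/2)^1 = 1/2).
Hamilton's rule with n recipients of equal r: n·r·B > C, so B > C/(n·r) = 0.347/(5·0.5) = 0.1388.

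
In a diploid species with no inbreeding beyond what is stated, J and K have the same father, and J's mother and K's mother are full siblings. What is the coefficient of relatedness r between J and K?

0.375

Wright's path rule: contributions from independent ancestry routes add.
J and K are related in two ways: half-sibs through their shared father (r = 1/4) and first cousins through their mothers (r = 1/8).
r = 1/4 + 1/8 = 3/8 = 0.375.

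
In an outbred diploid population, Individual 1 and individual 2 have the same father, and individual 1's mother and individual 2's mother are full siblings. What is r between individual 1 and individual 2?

0.375

Wright's path rule: contributions from independent ancestry routes add.
Individual 1 and individual 2 are related in two ways: half-sibs through their shared father (r = 1/4) and first cousins through their mothers (r = 1/8).
r = 1/4 + 1/8 = 0.375.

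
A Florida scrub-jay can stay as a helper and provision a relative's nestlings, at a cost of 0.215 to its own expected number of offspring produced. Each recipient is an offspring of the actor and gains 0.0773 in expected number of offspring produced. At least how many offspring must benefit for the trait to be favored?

6

r to an offspring = 0.5 (one parent–offspring link: r = (1/2)^1 = 1/2).
Hamilton's rule: n·r·B > C  ⇒  n > C/(r·B) = 0.215/(0.5·0.0773) = 5.563.
The smallest integer exceeding 5.563 is 6.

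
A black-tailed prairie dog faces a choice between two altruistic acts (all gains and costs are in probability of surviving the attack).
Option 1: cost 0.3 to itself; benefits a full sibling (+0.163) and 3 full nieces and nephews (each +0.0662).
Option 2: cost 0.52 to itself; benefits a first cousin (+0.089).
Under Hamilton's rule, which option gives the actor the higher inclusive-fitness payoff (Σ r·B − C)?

Option 1: r to a full sibling = 0.5.
Option 1: r to a full niece or nephew = 0.25.
Option 1: Σ r·B − C = (1·0.5·0.163 + 3·0.25·0.0662) − 0.3 = -0.16885.
Option 2: r to a first cousin = 0.125.
Option 2: Σ r·B − C = (1·0.125·0.089) − 0.52 = -0.508875.
Option 1 has the higher net inclusive-fitness payoff.

Option 1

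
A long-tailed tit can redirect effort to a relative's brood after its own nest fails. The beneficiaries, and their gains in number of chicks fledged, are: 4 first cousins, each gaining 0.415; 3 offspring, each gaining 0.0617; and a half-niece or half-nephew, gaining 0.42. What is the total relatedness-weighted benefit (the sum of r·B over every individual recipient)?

r to a first cousin = 0.125 (first cousins share one grandparent pair — two paths of length 4: r = 2·(1/2)^4 = 1/8).
r to an offspring = 1/2 (one parent–offspring link: r = (1/2)^1 = 1/2).
r to a half-niece or half-nephew = 0.125 (half-aunt/uncle↔niece/nephew: one path of length 3: r = (1/2)^3 = 1/8).
Summing one r·B term per recipient: 4·0.125·0.415 + 3·0.5·0.0617 + 1·0.125·0.42 = 0.35255.

0.35255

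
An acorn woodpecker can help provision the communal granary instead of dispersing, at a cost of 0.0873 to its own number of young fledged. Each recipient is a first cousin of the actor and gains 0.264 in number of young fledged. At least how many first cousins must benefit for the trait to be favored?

3

r to a first cousin = 0.125 (first cousins share one grandparent pair — two paths of length 4: r = 2·(1/2)^4 = 1/8).
Hamilton's rule: n·r·B > C  ⇒  n > C/(r·B) = 0.0873/(0.125·0.264) = 2.645.
The smallest integer exceeding 2.645 is 3.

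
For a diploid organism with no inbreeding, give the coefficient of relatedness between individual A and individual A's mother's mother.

Each parent–offspring link contributes a factor of 1/2, and independent paths through distinct common ancestors add.
Two parent–offspring links: r = (1/2)^2 = 1/4.

0.25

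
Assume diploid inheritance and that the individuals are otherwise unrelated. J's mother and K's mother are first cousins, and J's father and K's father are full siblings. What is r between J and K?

0.15625

With two independent routes of shared ancestry, r is the sum of the two contributions.
J and K are related in two ways: second cousins through their mothers (r = 1/32) and first cousins through their fathers (r = 1/8).
r = 1/32 + 1/8 = 0.15625.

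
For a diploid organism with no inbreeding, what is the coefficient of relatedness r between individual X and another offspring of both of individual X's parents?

Each parent–offspring link contributes a factor of 1/2, and independent paths through distinct common ancestors add.
Full sibs share both parents — two paths of length 2: r = 2·(1/2)^2 = 1/2.

0.5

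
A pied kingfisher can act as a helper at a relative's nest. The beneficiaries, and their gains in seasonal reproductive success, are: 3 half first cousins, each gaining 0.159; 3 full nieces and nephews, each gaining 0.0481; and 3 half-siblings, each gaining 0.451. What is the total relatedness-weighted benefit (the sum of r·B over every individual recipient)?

0.4041375

r to a half first cousin = 0.0625 (half first cousins share one grandparent — one path of length 4: r = (1/2)^4 = 1/16).
r to a full niece or nephew = 1/4 (full aunt/uncle↔niece/nephew: two paths of length 3 through the shared grandparent pair: r = 2·(1/2)^3 = 1/4).
r to a half-sibling = 0.25 (half-sibs share one parent — one path of length 2: r = (1/2)^2 = 1/4).
Summing one r·B term per recipient: 3·0.0625·0.159 + 3·0.25·0.0481 + 3·0.25·0.451 = 0.4041375.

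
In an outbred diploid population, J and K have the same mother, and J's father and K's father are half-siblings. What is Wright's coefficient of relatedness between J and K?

Relatedness sums over independent paths through distinct common ancestors.
J and K are related in two ways: half-sibs through their shared mother (r = 1/4) and half first cousins through their fathers (r = 1/16).
r = 1/4 + 1/16 = 5/16 = 0.3125.

0.3125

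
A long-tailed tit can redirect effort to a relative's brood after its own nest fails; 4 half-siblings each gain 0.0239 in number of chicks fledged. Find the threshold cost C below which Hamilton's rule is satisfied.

r to a half-sibling = 1/4 (half-sibs share one parent — one path of length 2: r = (1/2)^2 = 1/4).
Hamilton's rule: n·r·B > C, so the trait is favored while C < n·r·B = 4·0.25·0.0239 = 0.0239.

0.0239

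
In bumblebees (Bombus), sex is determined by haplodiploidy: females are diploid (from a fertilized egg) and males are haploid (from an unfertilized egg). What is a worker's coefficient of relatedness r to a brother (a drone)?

0.25

Her haploid brother carries none of their father's genes and a random half of their mother's genome; that half matches the maternal half of her own genome with probability 1/2: r = 1/2 · 1/2 = 1/4.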